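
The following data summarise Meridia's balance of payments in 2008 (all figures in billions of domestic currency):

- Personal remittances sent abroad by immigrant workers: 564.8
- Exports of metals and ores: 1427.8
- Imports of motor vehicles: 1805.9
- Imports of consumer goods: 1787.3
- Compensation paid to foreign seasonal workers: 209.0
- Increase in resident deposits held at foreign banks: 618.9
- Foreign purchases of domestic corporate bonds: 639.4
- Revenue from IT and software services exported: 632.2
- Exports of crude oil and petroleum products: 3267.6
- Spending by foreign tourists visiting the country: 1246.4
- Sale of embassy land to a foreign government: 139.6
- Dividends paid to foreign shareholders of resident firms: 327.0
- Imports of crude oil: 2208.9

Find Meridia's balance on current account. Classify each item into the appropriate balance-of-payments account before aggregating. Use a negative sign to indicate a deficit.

Goods: -1787.3 + 3267.6 - 2208.9 - 1805.9 + 1427.8 = -1106.7
Services: 1246.4 + 632.2 = 1878.6
Primary income: -327.0 - 209.0 = -536.0
Secondary income: -564.8
Current account = (-1106.7) + 1878.6 + (-536.0) + (-564.8) = -328.9
(Excluded from the current account — financial account: increase in resident deposits held at foreign banks 618.9, foreign purchases of domestic corporate bonds 639.4; capital account: sale of embassy land to a foreign government 139.6.)

-328.9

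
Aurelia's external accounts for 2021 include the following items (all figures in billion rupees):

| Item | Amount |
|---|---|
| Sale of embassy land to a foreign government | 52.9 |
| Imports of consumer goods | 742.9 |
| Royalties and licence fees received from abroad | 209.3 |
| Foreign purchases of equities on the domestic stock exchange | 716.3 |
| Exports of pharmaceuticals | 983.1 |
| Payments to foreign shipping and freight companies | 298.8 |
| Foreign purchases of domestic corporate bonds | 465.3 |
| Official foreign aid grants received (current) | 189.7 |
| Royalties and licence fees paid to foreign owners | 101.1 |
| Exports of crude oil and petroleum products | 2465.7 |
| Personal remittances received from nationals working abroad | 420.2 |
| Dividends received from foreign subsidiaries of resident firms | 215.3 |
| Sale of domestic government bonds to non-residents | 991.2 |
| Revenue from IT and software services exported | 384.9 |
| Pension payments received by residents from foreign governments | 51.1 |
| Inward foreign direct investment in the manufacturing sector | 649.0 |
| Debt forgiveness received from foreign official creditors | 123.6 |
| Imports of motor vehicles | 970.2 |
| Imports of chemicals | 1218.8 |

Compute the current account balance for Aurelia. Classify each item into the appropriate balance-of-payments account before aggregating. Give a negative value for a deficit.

1587.5

Goods: -1218.8 - 742.9 - 970.2 + 2465.7 + 983.1 = 516.9
Services: -101.1 - 298.8 + 384.9 + 209.3 = 194.3
Primary income: 215.3
Secondary income: 420.2 + 51.1 + 189.7 = 661.0
Current account = 516.9 + 194.3 + 215.3 + 661.0 = 1587.5
(Excluded from the current account — capital account: sale of embassy land to a foreign government 52.9, debt forgiveness received from foreign official creditors 123.6; financial account: foreign purchases of equities on the domestic stock exchange 716.3, foreign purchases of domestic corporate bonds 465.3, sale of domestic government bonds to non-residents 991.2, inward foreign direct investment in the manufacturing sector 649.0.)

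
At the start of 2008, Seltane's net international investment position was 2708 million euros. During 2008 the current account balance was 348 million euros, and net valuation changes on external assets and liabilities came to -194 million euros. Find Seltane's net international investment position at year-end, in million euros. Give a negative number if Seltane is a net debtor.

2862

Change in NIIP = current account + net valuation change = 348 + (-194) = 154
End-of-year NIIP = 2708 + 154 = 2862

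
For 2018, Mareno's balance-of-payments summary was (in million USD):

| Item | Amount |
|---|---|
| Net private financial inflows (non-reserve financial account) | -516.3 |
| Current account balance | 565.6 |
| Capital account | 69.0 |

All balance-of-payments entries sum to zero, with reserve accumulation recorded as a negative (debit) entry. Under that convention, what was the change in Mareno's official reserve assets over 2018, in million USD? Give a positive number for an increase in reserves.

118.3

Official reserve transactions balance = -(565.6 + 69.0 + (-516.3)) = -118.3
An accumulation of reserves is recorded as a debit (negative entry), so the change in the stock of reserves is the negative of that balance.
Change in official reserves = -(-118.3) = 118.3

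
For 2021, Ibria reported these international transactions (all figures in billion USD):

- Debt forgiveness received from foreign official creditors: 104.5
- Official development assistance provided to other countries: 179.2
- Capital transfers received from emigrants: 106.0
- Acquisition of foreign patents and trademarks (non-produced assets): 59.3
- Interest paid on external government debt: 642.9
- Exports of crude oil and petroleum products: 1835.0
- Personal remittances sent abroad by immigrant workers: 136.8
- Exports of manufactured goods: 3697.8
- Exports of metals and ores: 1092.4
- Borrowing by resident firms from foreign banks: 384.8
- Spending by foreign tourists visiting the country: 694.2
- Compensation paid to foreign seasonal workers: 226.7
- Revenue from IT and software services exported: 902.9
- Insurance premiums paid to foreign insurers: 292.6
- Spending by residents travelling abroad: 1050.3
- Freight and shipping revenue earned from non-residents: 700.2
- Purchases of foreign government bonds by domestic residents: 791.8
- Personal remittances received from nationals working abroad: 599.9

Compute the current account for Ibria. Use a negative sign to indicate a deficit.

6993.9

Goods: 1835.0 + 1092.4 + 3697.8 = 6625.2
Services: 694.2 - 292.6 - 1050.3 + 700.2 + 902.9 = 954.4
Primary income: -642.9 - 226.7 = -869.6
Secondary income: -136.8 + 599.9 - 179.2 = 283.9
Current account = 6625.2 + 954.4 + (-869.6) + 283.9 = 6993.9
(Excluded from the current account — capital account: debt forgiveness received from foreign official creditors 104.5, capital transfers received from emigrants 106.0, acquisition of foreign patents and trademarks (non-produced assets) 59.3; financial account: borrowing by resident firms from foreign banks 384.8, purchases of foreign government bonds by domestic residents 791.8.)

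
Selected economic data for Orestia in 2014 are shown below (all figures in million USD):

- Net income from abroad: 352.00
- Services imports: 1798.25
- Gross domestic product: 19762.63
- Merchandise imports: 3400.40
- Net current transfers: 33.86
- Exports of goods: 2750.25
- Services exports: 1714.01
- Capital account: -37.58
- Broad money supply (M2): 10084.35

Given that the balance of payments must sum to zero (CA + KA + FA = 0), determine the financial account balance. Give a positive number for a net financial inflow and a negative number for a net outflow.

Goods balance = 2750.25 - 3400.40 = -650.15
Services balance = 1714.01 - 1798.25 = -84.24
Trade balance (goods + services) = -650.15 + (-84.24) = -734.39
Net primary income = 352.00
Net secondary income = 33.86
Current account = -734.39 + 352.00 + 33.86 = -348.53
Financial account = -(-348.53 + (-37.58)) = 386.11

386.11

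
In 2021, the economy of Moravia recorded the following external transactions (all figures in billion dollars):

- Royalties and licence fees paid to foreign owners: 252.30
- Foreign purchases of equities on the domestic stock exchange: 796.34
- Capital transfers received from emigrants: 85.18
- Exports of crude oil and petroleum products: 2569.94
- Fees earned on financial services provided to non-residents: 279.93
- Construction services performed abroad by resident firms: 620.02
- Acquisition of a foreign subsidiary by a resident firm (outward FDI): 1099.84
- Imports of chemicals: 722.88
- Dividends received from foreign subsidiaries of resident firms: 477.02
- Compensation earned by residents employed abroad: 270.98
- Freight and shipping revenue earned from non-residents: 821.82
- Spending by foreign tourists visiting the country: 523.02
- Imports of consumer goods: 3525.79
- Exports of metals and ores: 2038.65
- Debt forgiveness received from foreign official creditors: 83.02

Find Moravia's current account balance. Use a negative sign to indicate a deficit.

Goods: -722.88 + 2038.65 - 3525.79 + 2569.94 = 359.92
Services: -252.30 + 523.02 + 620.02 + 279.93 + 821.82 = 1992.49
Primary income: 270.98 + 477.02 = 748.00
Current account = 359.92 + 1992.49 + 748.00 = 3100.41
(Excluded from the current account — financial account: foreign purchases of equities on the domestic stock exchange 796.34, acquisition of a foreign subsidiary by a resident firm (outward FDI) 1099.84; capital account: capital transfers received from emigrants 85.18, debt forgiveness received from foreign official creditors 83.02.)

3100.41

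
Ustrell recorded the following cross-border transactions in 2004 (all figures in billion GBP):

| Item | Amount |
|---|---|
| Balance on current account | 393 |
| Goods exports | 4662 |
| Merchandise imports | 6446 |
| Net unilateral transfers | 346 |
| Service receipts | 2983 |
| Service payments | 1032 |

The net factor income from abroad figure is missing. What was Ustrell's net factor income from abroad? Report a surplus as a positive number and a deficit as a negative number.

-120

Current account = goods balance + services balance + net primary income + net secondary income
Sum of the known components = 513
Net factor income from abroad = CA - (known components) = 393 - 513 = -120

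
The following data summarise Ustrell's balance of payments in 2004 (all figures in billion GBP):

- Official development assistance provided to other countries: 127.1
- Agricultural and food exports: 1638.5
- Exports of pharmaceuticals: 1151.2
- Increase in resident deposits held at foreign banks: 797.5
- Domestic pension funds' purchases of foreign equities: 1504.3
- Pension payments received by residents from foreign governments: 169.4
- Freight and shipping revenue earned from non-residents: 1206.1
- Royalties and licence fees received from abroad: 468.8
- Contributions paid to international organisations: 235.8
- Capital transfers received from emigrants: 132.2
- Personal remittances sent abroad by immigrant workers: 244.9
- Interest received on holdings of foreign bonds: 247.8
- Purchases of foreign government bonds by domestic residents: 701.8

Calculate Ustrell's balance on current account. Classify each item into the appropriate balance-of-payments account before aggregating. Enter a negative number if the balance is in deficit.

Goods: 1151.2 + 1638.5 = 2789.7
Services: 1206.1 + 468.8 = 1674.9
Primary income: 247.8
Secondary income: -127.1 - 244.9 - 235.8 + 169.4 = -438.4
Current account = 2789.7 + 1674.9 + 247.8 + (-438.4) = 4274.0
(Excluded from the current account — financial account: increase in resident deposits held at foreign banks 797.5, domestic pension funds' purchases of foreign equities 1504.3, purchases of foreign government bonds by domestic residents 701.8; capital account: capital transfers received from emigrants 132.2.)

4274.0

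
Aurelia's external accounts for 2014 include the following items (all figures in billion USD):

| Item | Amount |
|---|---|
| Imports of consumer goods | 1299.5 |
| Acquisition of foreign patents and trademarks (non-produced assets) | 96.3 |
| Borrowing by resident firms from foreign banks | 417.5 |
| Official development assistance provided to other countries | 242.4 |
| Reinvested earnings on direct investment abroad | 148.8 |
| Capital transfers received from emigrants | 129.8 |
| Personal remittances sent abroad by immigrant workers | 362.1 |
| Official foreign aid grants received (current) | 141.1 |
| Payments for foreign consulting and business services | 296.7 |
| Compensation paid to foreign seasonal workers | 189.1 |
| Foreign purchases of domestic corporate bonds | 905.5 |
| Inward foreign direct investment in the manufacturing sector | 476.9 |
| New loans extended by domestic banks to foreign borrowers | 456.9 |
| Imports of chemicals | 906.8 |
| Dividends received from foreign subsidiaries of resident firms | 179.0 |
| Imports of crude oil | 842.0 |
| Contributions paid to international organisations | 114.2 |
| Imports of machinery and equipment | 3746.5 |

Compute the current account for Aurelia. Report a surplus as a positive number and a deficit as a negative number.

Goods: -906.8 - 1299.5 - 842.0 - 3746.5 = -6794.8
Services: -296.7
Primary income: -189.1 + 179.0 + 148.8 = 138.7
Secondary income: -362.1 - 114.2 + 141.1 - 242.4 = -577.6
Current account = (-6794.8) + (-296.7) + 138.7 + (-577.6) = -7530.4
(Excluded from the current account — capital account: acquisition of foreign patents and trademarks (non-produced assets) 96.3, capital transfers received from emigrants 129.8; financial account: borrowing by resident firms from foreign banks 417.5, foreign purchases of domestic corporate bonds 905.5, inward foreign direct investment in the manufacturing sector 476.9, new loans extended by domestic banks to foreign borrowers 456.9.)

-7530.4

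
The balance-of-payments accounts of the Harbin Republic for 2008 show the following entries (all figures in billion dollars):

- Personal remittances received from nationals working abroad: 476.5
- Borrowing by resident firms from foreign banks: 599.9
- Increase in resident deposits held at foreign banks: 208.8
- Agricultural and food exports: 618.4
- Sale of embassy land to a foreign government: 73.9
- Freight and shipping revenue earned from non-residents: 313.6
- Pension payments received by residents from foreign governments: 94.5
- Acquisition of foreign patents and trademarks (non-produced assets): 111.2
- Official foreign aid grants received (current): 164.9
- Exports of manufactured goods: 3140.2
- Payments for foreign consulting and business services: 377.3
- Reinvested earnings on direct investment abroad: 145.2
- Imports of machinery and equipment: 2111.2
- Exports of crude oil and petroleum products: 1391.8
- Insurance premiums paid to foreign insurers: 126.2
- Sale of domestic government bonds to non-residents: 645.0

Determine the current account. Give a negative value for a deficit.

3730.4

Goods: -2111.2 + 3140.2 + 618.4 + 1391.8 = 3039.2
Services: -126.2 - 377.3 + 313.6 = -189.9
Primary income: 145.2
Secondary income: 164.9 + 476.5 + 94.5 = 735.9
Current account = 3039.2 + (-189.9) + 145.2 + 735.9 = 3730.4
(Excluded from the current account — financial account: borrowing by resident firms from foreign banks 599.9, increase in resident deposits held at foreign banks 208.8, sale of domestic government bonds to non-residents 645.0; capital account: sale of embassy land to a foreign government 73.9, acquisition of foreign patents and trademarks (non-produced assets) 111.2.)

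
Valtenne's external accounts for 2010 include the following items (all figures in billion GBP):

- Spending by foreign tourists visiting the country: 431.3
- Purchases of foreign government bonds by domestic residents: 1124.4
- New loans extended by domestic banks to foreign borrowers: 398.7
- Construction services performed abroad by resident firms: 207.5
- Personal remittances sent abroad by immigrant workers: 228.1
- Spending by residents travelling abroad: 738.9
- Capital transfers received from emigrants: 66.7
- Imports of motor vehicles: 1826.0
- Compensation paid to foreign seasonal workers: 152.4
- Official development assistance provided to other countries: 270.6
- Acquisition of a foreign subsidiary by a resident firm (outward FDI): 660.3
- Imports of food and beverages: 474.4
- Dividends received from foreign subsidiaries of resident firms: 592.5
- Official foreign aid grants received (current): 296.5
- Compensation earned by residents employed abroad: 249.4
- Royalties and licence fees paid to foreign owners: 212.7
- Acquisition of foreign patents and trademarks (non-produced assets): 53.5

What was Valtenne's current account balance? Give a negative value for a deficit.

-2125.9

Goods: -1826.0 - 474.4 = -2300.4
Services: -212.7 + 207.5 - 738.9 + 431.3 = -312.8
Primary income: -152.4 + 592.5 + 249.4 = 689.5
Secondary income: -228.1 + 296.5 - 270.6 = -202.2
Current account = (-2300.4) + (-312.8) + 689.5 + (-202.2) = -2125.9
(Excluded from the current account — financial account: purchases of foreign government bonds by domestic residents 1124.4, new loans extended by domestic banks to foreign borrowers 398.7, acquisition of a foreign subsidiary by a resident firm (outward FDI) 660.3; capital account: capital transfers received from emigrants 66.7, acquisition of foreign patents and trademarks (non-produced assets) 53.5.)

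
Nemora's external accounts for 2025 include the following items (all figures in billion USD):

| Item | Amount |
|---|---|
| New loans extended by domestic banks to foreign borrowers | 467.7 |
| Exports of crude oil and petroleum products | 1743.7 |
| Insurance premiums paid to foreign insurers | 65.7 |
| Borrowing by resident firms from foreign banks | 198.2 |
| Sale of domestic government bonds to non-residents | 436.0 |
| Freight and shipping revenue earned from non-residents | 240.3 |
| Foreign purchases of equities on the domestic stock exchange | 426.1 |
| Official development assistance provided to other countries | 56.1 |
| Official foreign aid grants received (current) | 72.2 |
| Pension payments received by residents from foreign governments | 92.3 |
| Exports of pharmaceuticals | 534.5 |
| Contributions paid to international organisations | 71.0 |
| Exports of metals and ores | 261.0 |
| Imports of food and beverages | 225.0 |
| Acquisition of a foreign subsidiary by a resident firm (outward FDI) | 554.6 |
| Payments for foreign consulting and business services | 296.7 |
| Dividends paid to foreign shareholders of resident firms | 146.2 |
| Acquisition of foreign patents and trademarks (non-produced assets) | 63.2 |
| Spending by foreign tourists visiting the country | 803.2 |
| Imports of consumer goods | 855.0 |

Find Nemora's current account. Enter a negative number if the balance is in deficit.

2031.5

Goods: -855.0 + 534.5 - 225.0 + 1743.7 + 261.0 = 1459.2
Services: -65.7 + 803.2 + 240.3 - 296.7 = 681.1
Primary income: -146.2
Secondary income: 72.2 - 56.1 + 92.3 - 71.0 = 37.4
Current account = 1459.2 + 681.1 + (-146.2) + 37.4 = 2031.5
(Excluded from the current account — financial account: new loans extended by domestic banks to foreign borrowers 467.7, borrowing by resident firms from foreign banks 198.2, sale of domestic government bonds to non-residents 436.0, foreign purchases of equities on the domestic stock exchange 426.1, acquisition of a foreign subsidiary by a resident firm (outward FDI) 554.6; capital account: acquisition of foreign patents and trademarks (non-produced assets) 63.2.)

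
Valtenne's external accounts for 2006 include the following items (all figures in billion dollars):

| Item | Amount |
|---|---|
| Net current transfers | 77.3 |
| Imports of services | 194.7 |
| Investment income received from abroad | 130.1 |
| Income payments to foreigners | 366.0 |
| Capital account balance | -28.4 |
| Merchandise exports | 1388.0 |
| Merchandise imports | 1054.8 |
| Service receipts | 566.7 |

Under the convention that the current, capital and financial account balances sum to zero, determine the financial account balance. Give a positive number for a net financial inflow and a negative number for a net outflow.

-518.2

Goods balance = 1388.0 - 1054.8 = 333.2
Services balance = 566.7 - 194.7 = 372.0
Trade balance (goods + services) = 333.2 + 372.0 = 705.2
Net primary income = 130.1 - 366.0 = -235.9
Net secondary income = 77.3
Current account = 705.2 + (-235.9) + 77.3 = 546.6
Financial account = -(546.6 + (-28.4)) = -518.2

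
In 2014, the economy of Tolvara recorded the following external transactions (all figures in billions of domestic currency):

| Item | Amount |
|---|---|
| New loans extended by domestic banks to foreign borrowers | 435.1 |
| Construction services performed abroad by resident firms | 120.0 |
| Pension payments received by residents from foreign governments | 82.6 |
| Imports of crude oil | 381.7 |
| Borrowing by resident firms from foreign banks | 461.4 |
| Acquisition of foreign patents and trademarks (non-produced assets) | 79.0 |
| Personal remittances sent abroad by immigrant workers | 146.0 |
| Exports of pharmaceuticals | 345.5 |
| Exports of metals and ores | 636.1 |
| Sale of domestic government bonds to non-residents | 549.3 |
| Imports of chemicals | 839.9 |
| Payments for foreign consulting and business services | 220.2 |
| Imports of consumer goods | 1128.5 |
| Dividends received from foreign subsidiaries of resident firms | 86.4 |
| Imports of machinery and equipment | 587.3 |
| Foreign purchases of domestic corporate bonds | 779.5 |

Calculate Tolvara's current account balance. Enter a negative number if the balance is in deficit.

-2033.0

Goods: 636.1 + 345.5 - 587.3 - 381.7 - 839.9 - 1128.5 = -1955.8
Services: -220.2 + 120.0 = -100.2
Primary income: 86.4
Secondary income: -146.0 + 82.6 = -63.4
Current account = (-1955.8) + (-100.2) + 86.4 + (-63.4) = -2033.0
(Excluded from the current account — financial account: new loans extended by domestic banks to foreign borrowers 435.1, borrowing by resident firms from foreign banks 461.4, sale of domestic government bonds to non-residents 549.3, foreign purchases of domestic corporate bonds 779.5; capital account: acquisition of foreign patents and trademarks (non-produced assets) 79.0.)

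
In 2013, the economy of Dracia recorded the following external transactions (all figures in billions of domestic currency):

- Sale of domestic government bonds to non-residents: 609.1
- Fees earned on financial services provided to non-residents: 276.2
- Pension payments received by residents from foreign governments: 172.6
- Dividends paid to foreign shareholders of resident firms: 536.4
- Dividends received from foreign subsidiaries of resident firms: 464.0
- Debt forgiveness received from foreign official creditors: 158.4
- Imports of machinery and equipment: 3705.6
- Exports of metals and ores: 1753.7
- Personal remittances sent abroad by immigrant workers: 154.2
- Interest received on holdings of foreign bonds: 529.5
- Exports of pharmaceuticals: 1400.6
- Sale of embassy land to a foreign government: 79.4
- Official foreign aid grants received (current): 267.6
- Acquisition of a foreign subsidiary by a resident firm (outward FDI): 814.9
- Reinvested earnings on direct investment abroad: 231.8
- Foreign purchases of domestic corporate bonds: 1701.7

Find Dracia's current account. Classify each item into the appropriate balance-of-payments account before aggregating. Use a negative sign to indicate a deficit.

699.8

Goods: 1753.7 - 3705.6 + 1400.6 = -551.3
Services: 276.2
Primary income: -536.4 + 464.0 + 231.8 + 529.5 = 688.9
Secondary income: -154.2 + 267.6 + 172.6 = 286.0
Current account = (-551.3) + 276.2 + 688.9 + 286.0 = 699.8
(Excluded from the current account — financial account: sale of domestic government bonds to non-residents 609.1, acquisition of a foreign subsidiary by a resident firm (outward FDI) 814.9, foreign purchases of domestic corporate bonds 1701.7; capital account: debt forgiveness received from foreign official creditors 158.4, sale of embassy land to a foreign government 79.4.)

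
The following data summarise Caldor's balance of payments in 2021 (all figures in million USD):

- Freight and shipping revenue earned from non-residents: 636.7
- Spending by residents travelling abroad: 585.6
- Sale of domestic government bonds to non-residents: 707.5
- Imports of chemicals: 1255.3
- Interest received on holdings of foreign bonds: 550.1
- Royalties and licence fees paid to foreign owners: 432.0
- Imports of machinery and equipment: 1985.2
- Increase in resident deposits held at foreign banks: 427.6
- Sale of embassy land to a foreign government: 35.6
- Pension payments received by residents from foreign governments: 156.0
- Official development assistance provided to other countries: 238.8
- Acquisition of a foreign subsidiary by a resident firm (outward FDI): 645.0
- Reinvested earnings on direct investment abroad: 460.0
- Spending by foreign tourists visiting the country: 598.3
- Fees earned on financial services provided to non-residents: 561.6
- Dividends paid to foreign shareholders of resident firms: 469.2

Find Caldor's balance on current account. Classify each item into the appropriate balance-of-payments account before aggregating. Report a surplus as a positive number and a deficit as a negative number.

Goods: -1255.3 - 1985.2 = -3240.5
Services: -432.0 + 561.6 - 585.6 + 598.3 + 636.7 = 779.0
Primary income: 550.1 + 460.0 - 469.2 = 540.9
Secondary income: 156.0 - 238.8 = -82.8
Current account = (-3240.5) + 779.0 + 540.9 + (-82.8) = -2003.4
(Excluded from the current account — financial account: sale of domestic government bonds to non-residents 707.5, increase in resident deposits held at foreign banks 427.6, acquisition of a foreign subsidiary by a resident firm (outward FDI) 645.0; capital account: sale of embassy land to a foreign government 35.6.)

-2003.4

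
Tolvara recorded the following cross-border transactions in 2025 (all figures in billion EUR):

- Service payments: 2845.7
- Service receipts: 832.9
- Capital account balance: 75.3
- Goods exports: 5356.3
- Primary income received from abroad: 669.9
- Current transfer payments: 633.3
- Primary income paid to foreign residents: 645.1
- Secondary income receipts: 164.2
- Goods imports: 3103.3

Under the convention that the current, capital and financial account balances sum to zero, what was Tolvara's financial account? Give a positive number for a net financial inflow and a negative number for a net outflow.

128.8

Goods balance = 5356.3 - 3103.3 = 2253.0
Services balance = 832.9 - 2845.7 = -2012.8
Trade balance (goods + services) = 2253.0 + (-2012.8) = 240.2
Net primary income = 669.9 - 645.1 = 24.8
Net secondary income = 164.2 - 633.3 = -469.1
Current account = 240.2 + 24.8 + (-469.1) = -204.1
Financial account = -(-204.1 + 75.3) = 128.8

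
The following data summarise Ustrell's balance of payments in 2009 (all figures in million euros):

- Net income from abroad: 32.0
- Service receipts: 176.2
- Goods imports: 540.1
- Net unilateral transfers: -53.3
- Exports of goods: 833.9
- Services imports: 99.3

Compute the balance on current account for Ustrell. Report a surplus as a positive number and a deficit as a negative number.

349.4

Goods balance = 833.9 - 540.1 = 293.8
Services balance = 176.2 - 99.3 = 76.9
Trade balance (goods + services) = 293.8 + 76.9 = 370.7
Net primary income = 32.0
Net secondary income = -53.3
Current account = 370.7 + 32.0 + (-53.3) = 349.4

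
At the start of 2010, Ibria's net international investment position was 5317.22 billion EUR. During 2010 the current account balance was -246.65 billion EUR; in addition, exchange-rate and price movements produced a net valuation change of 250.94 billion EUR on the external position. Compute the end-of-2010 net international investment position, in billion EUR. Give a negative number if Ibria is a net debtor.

Change in NIIP = current account + net valuation change = -246.65 + 250.94 = 4.29
End-of-year NIIP = 5317.22 + 4.29 = 5321.51

5321.51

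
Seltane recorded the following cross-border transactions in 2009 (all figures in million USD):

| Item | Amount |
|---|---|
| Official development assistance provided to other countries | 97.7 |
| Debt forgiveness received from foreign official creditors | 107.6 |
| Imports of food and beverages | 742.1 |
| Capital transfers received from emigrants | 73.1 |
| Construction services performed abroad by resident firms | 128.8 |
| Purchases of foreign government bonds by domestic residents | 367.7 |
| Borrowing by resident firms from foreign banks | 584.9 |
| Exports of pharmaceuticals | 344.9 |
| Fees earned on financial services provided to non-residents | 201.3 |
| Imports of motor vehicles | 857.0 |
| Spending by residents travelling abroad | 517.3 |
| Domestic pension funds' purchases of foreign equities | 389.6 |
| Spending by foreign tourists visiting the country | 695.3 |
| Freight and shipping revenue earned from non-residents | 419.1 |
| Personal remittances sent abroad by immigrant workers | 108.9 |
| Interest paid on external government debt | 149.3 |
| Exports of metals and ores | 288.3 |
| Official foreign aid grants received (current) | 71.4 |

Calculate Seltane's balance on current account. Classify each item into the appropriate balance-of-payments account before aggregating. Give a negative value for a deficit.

-323.2

Goods: -857.0 + 288.3 + 344.9 - 742.1 = -965.9
Services: 201.3 + 419.1 + 128.8 - 517.3 + 695.3 = 927.2
Primary income: -149.3
Secondary income: -108.9 - 97.7 + 71.4 = -135.2
Current account = (-965.9) + 927.2 + (-149.3) + (-135.2) = -323.2
(Excluded from the current account — capital account: debt forgiveness received from foreign official creditors 107.6, capital transfers received from emigrants 73.1; financial account: purchases of foreign government bonds by domestic residents 367.7, borrowing by resident firms from foreign banks 584.9, domestic pension funds' purchases of foreign equities 389.6.)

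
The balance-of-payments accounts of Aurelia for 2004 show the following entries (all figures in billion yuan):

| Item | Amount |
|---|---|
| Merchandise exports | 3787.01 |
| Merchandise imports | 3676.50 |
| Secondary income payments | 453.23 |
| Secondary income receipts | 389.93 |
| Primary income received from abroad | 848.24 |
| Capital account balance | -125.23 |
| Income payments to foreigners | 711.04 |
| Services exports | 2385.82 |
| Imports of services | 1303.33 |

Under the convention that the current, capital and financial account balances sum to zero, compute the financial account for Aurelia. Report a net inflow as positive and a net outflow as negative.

Goods balance = 3787.01 - 3676.50 = 110.51
Services balance = 2385.82 - 1303.33 = 1082.49
Trade balance (goods + services) = 110.51 + 1082.49 = 1193.00
Net primary income = 848.24 - 711.04 = 137.20
Net secondary income = 389.93 - 453.23 = -63.30
Current account = 1193.00 + 137.20 + (-63.30) = 1266.90
Financial account = -(1266.90 + (-125.23)) = -1141.67

-1141.67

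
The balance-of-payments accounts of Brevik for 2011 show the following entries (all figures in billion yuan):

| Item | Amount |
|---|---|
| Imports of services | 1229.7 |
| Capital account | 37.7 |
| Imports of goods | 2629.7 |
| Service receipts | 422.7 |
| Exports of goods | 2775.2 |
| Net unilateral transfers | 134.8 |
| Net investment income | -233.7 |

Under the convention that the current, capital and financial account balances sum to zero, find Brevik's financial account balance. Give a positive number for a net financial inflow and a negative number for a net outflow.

Goods balance = 2775.2 - 2629.7 = 145.5
Services balance = 422.7 - 1229.7 = -807.0
Trade balance (goods + services) = 145.5 + (-807.0) = -661.5
Net primary income = -233.7
Net secondary income = 134.8
Current account = -661.5 + (-233.7) + 134.8 = -760.4
Financial account = -(-760.4 + 37.7) = 722.7

722.7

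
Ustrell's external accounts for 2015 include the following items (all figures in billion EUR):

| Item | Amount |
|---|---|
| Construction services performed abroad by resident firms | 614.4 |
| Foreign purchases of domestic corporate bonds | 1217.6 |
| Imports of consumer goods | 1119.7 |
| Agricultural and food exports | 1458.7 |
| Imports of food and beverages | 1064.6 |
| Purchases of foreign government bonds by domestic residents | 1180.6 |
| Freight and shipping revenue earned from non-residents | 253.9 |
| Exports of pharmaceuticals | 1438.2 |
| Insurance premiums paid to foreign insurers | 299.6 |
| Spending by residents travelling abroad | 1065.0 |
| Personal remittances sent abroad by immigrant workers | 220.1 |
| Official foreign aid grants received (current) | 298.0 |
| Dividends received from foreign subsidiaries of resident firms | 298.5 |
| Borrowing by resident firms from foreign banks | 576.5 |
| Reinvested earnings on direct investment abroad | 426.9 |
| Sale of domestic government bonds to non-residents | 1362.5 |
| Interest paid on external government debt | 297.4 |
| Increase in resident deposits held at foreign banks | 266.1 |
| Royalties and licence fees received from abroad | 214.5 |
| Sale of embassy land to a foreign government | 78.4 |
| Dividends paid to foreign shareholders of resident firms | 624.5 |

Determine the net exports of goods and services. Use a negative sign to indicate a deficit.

430.8

Goods: -1064.6 + 1458.7 - 1119.7 + 1438.2 = 712.6
Services: 253.9 - 299.6 + 214.5 + 614.4 - 1065.0 = -281.8
Trade balance = 712.6 + (-281.8) = 430.8
(Excluded from the trade balance — financial account: foreign purchases of domestic corporate bonds 1217.6, purchases of foreign government bonds by domestic residents 1180.6, borrowing by resident firms from foreign banks 576.5, sale of domestic government bonds to non-residents 1362.5, increase in resident deposits held at foreign banks 266.1; secondary income: personal remittances sent abroad by immigrant workers 220.1, official foreign aid grants received (current) 298.0; primary income: dividends received from foreign subsidiaries of resident firms 298.5, reinvested earnings on direct investment abroad 426.9, interest paid on external government debt 297.4, dividends paid to foreign shareholders of resident firms 624.5; capital account: sale of embassy land to a foreign government 78.4.)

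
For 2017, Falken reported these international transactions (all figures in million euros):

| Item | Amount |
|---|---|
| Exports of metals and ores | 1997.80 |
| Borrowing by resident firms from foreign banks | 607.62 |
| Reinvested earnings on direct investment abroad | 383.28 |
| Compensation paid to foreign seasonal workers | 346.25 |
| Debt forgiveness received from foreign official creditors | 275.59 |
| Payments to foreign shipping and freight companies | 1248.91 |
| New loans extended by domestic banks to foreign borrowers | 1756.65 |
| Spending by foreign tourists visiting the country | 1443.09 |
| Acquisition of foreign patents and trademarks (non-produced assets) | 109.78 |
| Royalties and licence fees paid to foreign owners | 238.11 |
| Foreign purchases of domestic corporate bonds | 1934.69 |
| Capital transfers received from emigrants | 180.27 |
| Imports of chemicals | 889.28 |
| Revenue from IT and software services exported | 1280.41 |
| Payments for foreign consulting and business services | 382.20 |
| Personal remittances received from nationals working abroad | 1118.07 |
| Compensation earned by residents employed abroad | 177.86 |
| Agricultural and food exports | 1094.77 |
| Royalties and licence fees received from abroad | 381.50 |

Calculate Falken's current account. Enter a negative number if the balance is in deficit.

Goods: 1997.80 - 889.28 + 1094.77 = 2203.29
Services: -238.11 + 1280.41 + 1443.09 - 1248.91 + 381.50 - 382.20 = 1235.78
Primary income: 383.28 + 177.86 - 346.25 = 214.89
Secondary income: 1118.07
Current account = 2203.29 + 1235.78 + 214.89 + 1118.07 = 4772.03
(Excluded from the current account — financial account: borrowing by resident firms from foreign banks 607.62, new loans extended by domestic banks to foreign borrowers 1756.65, foreign purchases of domestic corporate bonds 1934.69; capital account: debt forgiveness received from foreign official creditors 275.59, acquisition of foreign patents and trademarks (non-produced assets) 109.78, capital transfers received from emigrants 180.27.)

4772.03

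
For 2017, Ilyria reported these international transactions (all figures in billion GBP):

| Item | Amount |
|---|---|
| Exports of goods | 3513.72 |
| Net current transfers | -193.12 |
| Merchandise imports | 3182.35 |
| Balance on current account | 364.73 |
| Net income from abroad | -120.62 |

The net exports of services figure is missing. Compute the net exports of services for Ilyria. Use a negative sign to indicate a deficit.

347.10

Current account = goods balance + services balance + net primary income + net secondary income
Sum of the known components = 17.63
Net exports of services = CA - (known components) = 364.73 - 17.63 = 347.10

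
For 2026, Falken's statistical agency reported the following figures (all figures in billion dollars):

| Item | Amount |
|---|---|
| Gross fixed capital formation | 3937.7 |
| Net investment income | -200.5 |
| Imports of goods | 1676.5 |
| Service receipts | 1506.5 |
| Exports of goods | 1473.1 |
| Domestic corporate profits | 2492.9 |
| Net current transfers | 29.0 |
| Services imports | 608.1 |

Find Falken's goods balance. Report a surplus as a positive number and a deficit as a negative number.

-203.4

Goods balance = 1473.1 - 1676.5 = -203.4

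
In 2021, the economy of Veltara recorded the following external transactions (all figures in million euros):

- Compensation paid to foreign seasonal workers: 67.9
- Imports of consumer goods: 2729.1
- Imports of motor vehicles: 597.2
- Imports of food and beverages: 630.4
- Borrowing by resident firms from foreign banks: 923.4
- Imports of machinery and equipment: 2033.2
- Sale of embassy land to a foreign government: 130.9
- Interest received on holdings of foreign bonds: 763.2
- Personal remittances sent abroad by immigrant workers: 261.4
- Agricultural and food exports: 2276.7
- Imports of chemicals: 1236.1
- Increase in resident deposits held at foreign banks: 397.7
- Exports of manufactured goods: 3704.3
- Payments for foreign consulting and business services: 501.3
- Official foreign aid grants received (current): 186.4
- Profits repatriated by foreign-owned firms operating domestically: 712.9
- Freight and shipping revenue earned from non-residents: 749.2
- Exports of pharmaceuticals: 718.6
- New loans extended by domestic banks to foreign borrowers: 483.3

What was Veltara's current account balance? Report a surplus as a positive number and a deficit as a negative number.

Goods: -2033.2 - 1236.1 - 597.2 - 2729.1 - 630.4 + 3704.3 + 718.6 + 2276.7 = -526.4
Services: -501.3 + 749.2 = 247.9
Primary income: -712.9 - 67.9 + 763.2 = -17.6
Secondary income: 186.4 - 261.4 = -75.0
Current account = (-526.4) + 247.9 + (-17.6) + (-75.0) = -371.1
(Excluded from the current account — financial account: borrowing by resident firms from foreign banks 923.4, increase in resident deposits held at foreign banks 397.7, new loans extended by domestic banks to foreign borrowers 483.3; capital account: sale of embassy land to a foreign government 130.9.)

-371.1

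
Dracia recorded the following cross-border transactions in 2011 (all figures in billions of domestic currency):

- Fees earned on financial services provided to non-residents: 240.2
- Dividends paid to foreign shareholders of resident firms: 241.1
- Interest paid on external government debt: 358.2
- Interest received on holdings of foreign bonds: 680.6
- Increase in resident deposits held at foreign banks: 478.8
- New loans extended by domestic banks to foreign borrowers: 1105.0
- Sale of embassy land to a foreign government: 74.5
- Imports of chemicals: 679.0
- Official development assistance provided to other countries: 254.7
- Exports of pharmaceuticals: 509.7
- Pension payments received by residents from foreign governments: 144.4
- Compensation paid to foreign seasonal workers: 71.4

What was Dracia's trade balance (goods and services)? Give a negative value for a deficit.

Goods: -679.0 + 509.7 = -169.3
Services: 240.2
Trade balance = -169.3 + 240.2 = 70.9
(Excluded from the trade balance — primary income: dividends paid to foreign shareholders of resident firms 241.1, interest paid on external government debt 358.2, interest received on holdings of foreign bonds 680.6, compensation paid to foreign seasonal workers 71.4; financial account: increase in resident deposits held at foreign banks 478.8, new loans extended by domestic banks to foreign borrowers 1105.0; capital account: sale of embassy land to a foreign government 74.5; secondary income: official development assistance provided to other countries 254.7, pension payments received by residents from foreign governments 144.4.)

70.9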